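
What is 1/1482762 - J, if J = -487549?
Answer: 722919130339/1482762 ≈ 4.8755e+5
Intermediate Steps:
1/1482762 - J = 1/1482762 - 1*(-487549) = 1/1482762 + 487549 = 722919130339/1482762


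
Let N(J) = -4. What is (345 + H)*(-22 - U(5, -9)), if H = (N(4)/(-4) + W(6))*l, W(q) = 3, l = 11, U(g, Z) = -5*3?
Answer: -2723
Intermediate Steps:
U(g, Z) = -15
H = 44 (H = (-4/(-4) + 3)*11 = (-4*(-1/4) + 3)*11 = (1 + 3)*11 = 4*11 = 44)
(345 + H)*(-22 - U(5, -9)) = (345 + 44)*(-22 - 1*(-15)) = 389*(-22 + 15) = 389*(-7) = -2723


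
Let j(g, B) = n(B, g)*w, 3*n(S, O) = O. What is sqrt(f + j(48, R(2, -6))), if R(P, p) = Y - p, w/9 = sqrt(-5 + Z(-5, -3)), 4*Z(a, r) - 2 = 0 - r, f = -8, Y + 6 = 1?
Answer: 2*sqrt(-2 + 18*I*sqrt(15)) ≈ 11.64 + 11.979*I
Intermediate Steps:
Y = -5 (Y = -6 + 1 = -5)
n(S, O) = O/3
Z(a, r) = 1/2 - r/4 (Z(a, r) = 1/2 + (0 - r)/4 = 1/2 + (-r)/4 = 1/2 - r/4)
w = 9*I*sqrt(15)/2 (w = 9*sqrt(-5 + (1/2 - 1/4*(-3))) = 9*sqrt(-5 + (1/2 + 3/4)) = 9*sqrt(-5 + 5/4) = 9*sqrt(-15/4) = 9*(I*sqrt(15)/2) = 9*I*sqrt(15)/2 ≈ 17.428*I)
R(P, p) = -5 - p
j(g, B) = 3*I*g*sqrt(15)/2 (j(g, B) = (g/3)*(9*I*sqrt(15)/2) = 3*I*g*sqrt(15)/2)
sqrt(f + j(48, R(2, -6))) = sqrt(-8 + (3/2)*I*48*sqrt(15)) = sqrt(-8 + 72*I*sqrt(15))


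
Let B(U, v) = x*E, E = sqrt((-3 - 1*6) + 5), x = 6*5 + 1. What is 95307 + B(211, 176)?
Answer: 95307 + 62*I ≈ 95307.0 + 62.0*I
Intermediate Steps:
x = 31 (x = 30 + 1 = 31)
E = 2*I (E = sqrt((-3 - 6) + 5) = sqrt(-9 + 5) = sqrt(-4) = 2*I ≈ 2.0*I)
B(U, v) = 62*I (B(U, v) = 31*(2*I) = 62*I)
95307 + B(211, 176) = 95307 + 62*I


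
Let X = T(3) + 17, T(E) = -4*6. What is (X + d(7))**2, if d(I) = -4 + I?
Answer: 16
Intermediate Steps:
T(E) = -24
X = -7 (X = -24 + 17 = -7)
(X + d(7))**2 = (-7 + (-4 + 7))**2 = (-7 + 3)**2 = (-4)**2 = 16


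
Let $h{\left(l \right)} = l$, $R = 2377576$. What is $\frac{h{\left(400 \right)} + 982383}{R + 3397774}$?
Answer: $\frac{982783}{5775350} \approx 0.17017$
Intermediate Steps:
$\frac{h{\left(400 \right)} + 982383}{R + 3397774} = \frac{400 + 982383}{2377576 + 3397774} = \frac{982783}{5775350}$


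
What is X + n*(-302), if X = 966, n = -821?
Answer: 248908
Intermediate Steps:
X + n*(-302) = 966 - 821*(-302) = 966 + 247942 = 248908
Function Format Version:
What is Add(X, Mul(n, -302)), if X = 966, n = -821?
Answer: 248908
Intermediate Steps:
Add(X, Mul(n, -302)) = Add(966, Mul(-821, -302)) = Add(966, 247942) = 248908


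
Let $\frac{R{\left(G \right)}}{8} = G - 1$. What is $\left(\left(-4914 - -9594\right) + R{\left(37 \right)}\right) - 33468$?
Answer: $-28500$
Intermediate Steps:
$R{\left(G \right)} = -8 + 8 G$ ($R{\left(G \right)} = 8 \left(G - 1\right) = 8 \left(-1 + G\right) = -8 + 8 G$)
$\left(\left(-4914 - -9594\right) + R{\left(37 \right)}\right) - 33468 = \left(\left(-4914 - -9594\right) + \left(-8 + 8 \cdot 37\right)\right) - 33468 = \left(\left(-4914 + 9594\right) + \left(-8 + 296\right)\right) - 33468 = \left(4680 + 288\right) - 33468 = 4968 - 33468 = -28500$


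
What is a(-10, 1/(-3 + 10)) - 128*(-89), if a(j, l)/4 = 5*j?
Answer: 11192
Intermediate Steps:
a(j, l) = 20*j (a(j, l) = 4*(5*j) = 20*j)
a(-10, 1/(-3 + 10)) - 128*(-89) = 20*(-10) - 128*(-89) = -200 + 11392 = 11192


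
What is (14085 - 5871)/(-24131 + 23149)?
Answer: -4107/491 ≈ -8.3646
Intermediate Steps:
(14085 - 5871)/(-24131 + 23149) = 8214/(-982) = 8214*(-1/982) = -4107/491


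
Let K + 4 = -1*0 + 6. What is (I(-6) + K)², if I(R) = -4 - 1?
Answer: 9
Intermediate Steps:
K = 2 (K = -4 + (-1*0 + 6) = -4 + (0 + 6) = -4 + 6 = 2)
I(R) = -5
(I(-6) + K)² = (-5 + 2)² = (-3)² = 9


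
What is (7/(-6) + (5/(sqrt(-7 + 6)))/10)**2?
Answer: 10/9 + 7*I/6 ≈ 1.1111 + 1.1667*I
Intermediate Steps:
(7/(-6) + (5/(sqrt(-7 + 6)))/10)**2 = (7*(-1/6) + (5/(sqrt(-1)))*(1/10))**2 = (-7/6 + (5/I)*(1/10))**2 = (-7/6 + (5*(-I))*(1/10))**2 = (-7/6 - 5*I*(1/10))**2 = (-7/6 - I/2)**2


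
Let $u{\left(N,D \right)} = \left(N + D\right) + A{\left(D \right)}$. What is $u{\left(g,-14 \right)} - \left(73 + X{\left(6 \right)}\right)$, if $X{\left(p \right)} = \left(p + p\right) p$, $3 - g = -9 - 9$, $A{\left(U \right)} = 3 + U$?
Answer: $-149$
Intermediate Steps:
$g = 21$ ($g = 3 - \left(-9 - 9\right) = 3 - -18 = 3 + 18 = 21$)
$X{\left(p \right)} = 2 p^{2}$ ($X{\left(p \right)} = 2 p p = 2 p^{2}$)
$u{\left(N,D \right)} = 3 + N + 2 D$ ($u{\left(N,D \right)} = \left(N + D\right) + \left(3 + D\right) = \left(D + N\right) + \left(3 + D\right) = 3 + N + 2 D$)
$u{\left(g,-14 \right)} - \left(73 + X{\left(6 \right)}\right) = \left(3 + 21 + 2 \left(-14\right)\right) - \left(73 + 2 \cdot 6^{2}\right) = \left(3 + 21 - 28\right) - \left(73 + 2 \cdot 36\right) = -4 - \left(73 + 72\right) = -4 - 145 = -149$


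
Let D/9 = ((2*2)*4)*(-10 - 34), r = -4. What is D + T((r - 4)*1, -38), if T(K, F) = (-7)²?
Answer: -6287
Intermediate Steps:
T(K, F) = 49
D = -6336 (D = 9*(((2*2)*4)*(-10 - 34)) = 9*((4*4)*(-44)) = 9*(16*(-44)) = 9*(-704) = -6336)
D + T((r - 4)*1, -38) = -6336 + 49 = -6287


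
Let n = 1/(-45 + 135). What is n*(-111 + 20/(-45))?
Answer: -1003/810 ≈ -1.2383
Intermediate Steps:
n = 1/90 ≈ 0.011111
n*(-111 + 20/(-45)) = (-111 + 20/(-45))/90 = (-111 + 20*(-1/45))/90 = (-111 - 4/9)/90 = (1/90)*(-1003/9) = -1003/810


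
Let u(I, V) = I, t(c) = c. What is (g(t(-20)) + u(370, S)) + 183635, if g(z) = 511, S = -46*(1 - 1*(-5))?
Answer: 184516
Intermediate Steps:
S = -276 (S = -46*(1 + 5) = -46*6 = -276)
(g(t(-20)) + u(370, S)) + 183635 = (511 + 370) + 183635 = 881 + 183635 = 184516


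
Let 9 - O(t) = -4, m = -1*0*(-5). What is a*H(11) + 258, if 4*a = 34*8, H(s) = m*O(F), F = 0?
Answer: 258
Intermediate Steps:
m = 0 (m = 0*(-5) = 0)
O(t) = 13 (O(t) = 9 - 1*(-4) = 9 + 4 = 13)
H(s) = 0 (H(s) = 0*13 = 0)
a = 68 (a = (34*8)/4 = (¼)*272 = 68)
a*H(11) + 258 = 68*0 + 258 = 0 + 258 = 258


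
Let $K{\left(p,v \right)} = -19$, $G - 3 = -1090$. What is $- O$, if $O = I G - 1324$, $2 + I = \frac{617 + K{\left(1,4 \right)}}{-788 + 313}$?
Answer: $- \frac{1053776}{475} \approx -2218.5$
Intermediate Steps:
$G = -1087$ ($G = 3 - 1090 = -1087$)
$I = - \frac{1548}{475}$ ($I = -2 + \frac{617 - 19}{-788 + 313} = -2 + \frac{598}{-475} = -2 + 598 \left(- \frac{1}{475}\right) = -2 - \frac{598}{475} = - \frac{1548}{475} \approx -3.2589$)
$O = \frac{1053776}{475}$ ($O = \left(- \frac{1548}{475}\right) \left(-1087\right) - 1324 = \frac{1682676}{475} - 1324 = \frac{1053776}{475} \approx 2218.5$)
$- O = \left(-1\right) \frac{1053776}{475} = - \frac{1053776}{475}$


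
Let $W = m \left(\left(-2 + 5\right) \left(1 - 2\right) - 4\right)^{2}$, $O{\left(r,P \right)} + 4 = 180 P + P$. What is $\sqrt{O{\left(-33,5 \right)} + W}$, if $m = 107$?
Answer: $32 \sqrt{6} \approx 78.384$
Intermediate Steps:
$O{\left(r,P \right)} = -4 + 181 P$ ($O{\left(r,P \right)} = -4 + \left(180 P + P\right) = -4 + 181 P$)
$W = 5243$ ($W = 107 \left(\left(-2 + 5\right) \left(1 - 2\right) - 4\right)^{2} = 107 \left(3 \left(-1\right) - 4\right)^{2} = 107 \left(-3 - 4\right)^{2} = 107 \left(-7\right)^{2} = 107 \cdot 49 = 5243$)
$\sqrt{O{\left(-33,5 \right)} + W} = \sqrt{\left(-4 + 181 \cdot 5\right) + 5243} = \sqrt{\left(-4 + 905\right) + 5243} = \sqrt{901 + 5243} = \sqrt{6144} = 32 \sqrt{6}$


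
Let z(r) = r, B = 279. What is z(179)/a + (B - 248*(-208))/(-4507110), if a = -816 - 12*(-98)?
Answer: 8756689/18028440 ≈ 0.48572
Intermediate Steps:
a = 360 (a = -816 + 1176 = 360)
z(179)/a + (B - 248*(-208))/(-4507110) = 179/360 + (279 - 248*(-208))/(-4507110) = 179*(1/360) + (279 + 51584)*(-1/4507110) = 179/360 + 51863*(-1/4507110) = 179/360 - 51863/4507110 = 8756689/18028440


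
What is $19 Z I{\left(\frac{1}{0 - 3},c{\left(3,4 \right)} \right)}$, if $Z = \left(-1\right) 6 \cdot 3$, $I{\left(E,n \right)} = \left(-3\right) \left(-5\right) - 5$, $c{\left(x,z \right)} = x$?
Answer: $-3420$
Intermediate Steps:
$I{\left(E,n \right)} = 10$ ($I{\left(E,n \right)} = 15 - 5 = 10$)
$Z = -18$ ($Z = \left(-6\right) 3 = -18$)
$19 Z I{\left(\frac{1}{0 - 3},c{\left(3,4 \right)} \right)} = 19 \left(-18\right) 10 = \left(-342\right) 10 = -3420$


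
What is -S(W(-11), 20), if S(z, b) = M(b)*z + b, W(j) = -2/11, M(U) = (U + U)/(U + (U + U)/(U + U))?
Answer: -4540/231 ≈ -19.654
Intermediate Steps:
M(U) = 2*U/(1 + U) (M(U) = (2*U)/(U + (2*U)/((2*U))) = (2*U)/(U + (2*U)*(1/(2*U))) = (2*U)/(U + 1) = (2*U)/(1 + U) = 2*U/(1 + U))
W(j) = -2/11 (W(j) = -2*1/11 = -2/11)
S(z, b) = b + 2*b*z/(1 + b) (S(z, b) = (2*b/(1 + b))*z + b = 2*b*z/(1 + b) + b = b + 2*b*z/(1 + b))
-S(W(-11), 20) = -20*(1 + 20 + 2*(-2/11))/(1 + 20) = -20*(1 + 20 - 4/11)/21 = -20*227/(21*11) = -1*4540/231 = -4540/231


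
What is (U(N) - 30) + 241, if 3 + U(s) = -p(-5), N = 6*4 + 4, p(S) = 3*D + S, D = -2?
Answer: 219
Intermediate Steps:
p(S) = -6 + S (p(S) = 3*(-2) + S = -6 + S)
N = 28 (N = 24 + 4 = 28)
U(s) = 8 (U(s) = -3 - (-6 - 5) = -3 - 1*(-11) = -3 + 11 = 8)
(U(N) - 30) + 241 = (8 - 30) + 241 = -22 + 241 = 219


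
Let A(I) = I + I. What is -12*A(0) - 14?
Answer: -14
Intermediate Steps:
A(I) = 2*I
-12*A(0) - 14 = -24*0 - 14 = -12*0 - 14 = 0 - 14 = -14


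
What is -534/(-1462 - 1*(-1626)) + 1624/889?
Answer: -14885/10414 ≈ -1.4293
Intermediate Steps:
-534/(-1462 - 1*(-1626)) + 1624/889 = -534/(-1462 + 1626) + 1624*(1/889) = -534/164 + 232/127 = -534*1/164 + 232/127 = -267/82 + 232/127 = -14885/10414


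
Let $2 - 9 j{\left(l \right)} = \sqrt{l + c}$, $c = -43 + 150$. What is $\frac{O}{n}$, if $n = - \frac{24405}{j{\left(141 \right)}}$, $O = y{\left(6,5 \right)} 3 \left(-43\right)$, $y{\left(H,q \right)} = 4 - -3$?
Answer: $\frac{602}{73215} - \frac{602 \sqrt{62}}{73215} \approx -0.056521$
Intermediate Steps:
$y{\left(H,q \right)} = 7$ ($y{\left(H,q \right)} = 4 + 3 = 7$)
$c = 107$
$O = -903$ ($O = 7 \cdot 3 \left(-43\right) = 21 \left(-43\right) = -903$)
$j{\left(l \right)} = \frac{2}{9} - \frac{\sqrt{107 + l}}{9}$ ($j{\left(l \right)} = \frac{2}{9} - \frac{\sqrt{l + 107}}{9} = \frac{2}{9} - \frac{\sqrt{107 + l}}{9}$)
$n = - \frac{24405}{\frac{2}{9} - \frac{2 \sqrt{62}}{9}}$ ($n = - \frac{24405}{\frac{2}{9} - \frac{\sqrt{107 + 141}}{9}} = - \frac{24405}{\frac{2}{9} - \frac{\sqrt{248}}{9}} = - \frac{24405}{\frac{2}{9} - \frac{2 \sqrt{62}}{9}} \approx 15976.0$)
$\frac{O}{n} = - \frac{903}{\frac{219645}{122} + \frac{219645 \sqrt{62}}{122}}$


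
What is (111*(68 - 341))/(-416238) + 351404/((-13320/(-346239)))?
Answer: 117230513759459/12834005 ≈ 9.1344e+6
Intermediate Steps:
(111*(68 - 341))/(-416238) + 351404/((-13320/(-346239))) = (111*(-273))*(-1/416238) + 351404/((-13320*(-1/346239))) = -30303*(-1/416238) + 351404/(1480/38471) = 10101/138746 + 351404*(38471/1480) = 10101/138746 + 3379715821/370 = 117230513759459/12834005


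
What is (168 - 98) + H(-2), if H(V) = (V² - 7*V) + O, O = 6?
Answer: 94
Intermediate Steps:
H(V) = 6 + V² - 7*V (H(V) = (V² - 7*V) + 6 = 6 + V² - 7*V)
(168 - 98) + H(-2) = (168 - 98) + (6 + (-2)² - 7*(-2)) = 70 + (6 + 4 + 14) = 70 + 24 = 94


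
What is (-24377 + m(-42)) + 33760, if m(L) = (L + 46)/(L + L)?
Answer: 197042/21 ≈ 9383.0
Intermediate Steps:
m(L) = (46 + L)/(2*L) (m(L) = (46 + L)/((2*L)) = (46 + L)*(1/(2*L)) = (46 + L)/(2*L))
(-24377 + m(-42)) + 33760 = (-24377 + (1/2)*(46 - 42)/(-42)) + 33760 = (-24377 + (1/2)*(-1/42)*4) + 33760 = (-24377 - 1/21) + 33760 = -511918/21 + 33760 = 197042/21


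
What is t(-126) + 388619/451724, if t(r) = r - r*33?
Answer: 260248541/64532 ≈ 4032.9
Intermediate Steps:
t(r) = -32*r (t(r) = r - 33*r = -32*r)
t(-126) + 388619/451724 = -32*(-126) + 388619/451724 = 4032 + 388619*(1/451724) = 4032 + 55517/64532 = 260248541/64532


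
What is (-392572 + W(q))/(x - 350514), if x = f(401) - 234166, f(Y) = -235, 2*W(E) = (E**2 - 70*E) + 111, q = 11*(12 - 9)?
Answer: 393127/584915 ≈ 0.67211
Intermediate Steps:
q = 33 (q = 11*3 = 33)
W(E) = 111/2 + E**2/2 - 35*E (W(E) = ((E**2 - 70*E) + 111)/2 = (111 + E**2 - 70*E)/2 = 111/2 + E**2/2 - 35*E)
x = -234401 (x = -235 - 234166 = -234401)
(-392572 + W(q))/(x - 350514) = (-392572 + (111/2 + (1/2)*33**2 - 35*33))/(-234401 - 350514) = (-392572 + (111/2 + (1/2)*1089 - 1155))/(-584915) = (-392572 + (111/2 + 1089/2 - 1155))*(-1/584915) = (-392572 - 555)*(-1/584915) = -393127*(-1/584915) = 393127/584915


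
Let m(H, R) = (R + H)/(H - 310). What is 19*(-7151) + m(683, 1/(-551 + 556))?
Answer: -253392269/1865 ≈ -1.3587e+5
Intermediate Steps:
m(H, R) = (H + R)/(-310 + H)
19*(-7151) + m(683, 1/(-551 + 556)) = 19*(-7151) + (683 + 1/(-551 + 556))/(-310 + 683) = -135869 + (683 + 1/5)/373 = -135869 + (683 + ⅕)/373 = -135869 + (1/373)*(3416/5) = -135869 + 3416/1865 = -253392269/1865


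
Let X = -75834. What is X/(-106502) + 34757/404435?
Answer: 33241406/41656805 ≈ 0.79798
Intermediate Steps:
X/(-106502) + 34757/404435 = -75834/(-106502) + 34757/404435 = -75834*(-1/106502) + 34757*(1/404435) = 3447/4841 + 34757/404435 = 33241406/41656805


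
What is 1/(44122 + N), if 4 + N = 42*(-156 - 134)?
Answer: 1/31938 ≈ 3.1311e-5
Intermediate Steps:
N = -12184 (N = -4 + 42*(-156 - 134) = -4 + 42*(-290) = -4 - 12180 = -12184)
1/(44122 + N) = 1/(44122 - 12184) = 1/31938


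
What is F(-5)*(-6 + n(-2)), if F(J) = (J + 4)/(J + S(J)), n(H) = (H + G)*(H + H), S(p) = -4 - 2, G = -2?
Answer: 10/11 ≈ 0.90909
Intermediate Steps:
S(p) = -6
n(H) = 2*H*(-2 + H) (n(H) = (H - 2)*(H + H) = (-2 + H)*(2*H) = 2*H*(-2 + H))
F(J) = (4 + J)/(-6 + J) (F(J) = (J + 4)/(J - 6) = (4 + J)/(-6 + J))
F(-5)*(-6 + n(-2)) = ((4 - 5)/(-6 - 5))*(-6 + 2*(-2)*(-2 - 2)) = (-1/(-11))*(-6 + 2*(-2)*(-4)) = (-1/11*(-1))*(-6 + 16) = (1/11)*10 = 10/11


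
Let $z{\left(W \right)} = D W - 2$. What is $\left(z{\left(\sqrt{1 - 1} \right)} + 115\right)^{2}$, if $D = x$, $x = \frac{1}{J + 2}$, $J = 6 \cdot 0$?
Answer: $12769$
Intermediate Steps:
$J = 0$
$x = \frac{1}{2}$ ($x = \frac{1}{0 + 2} = \frac{1}{2} \approx 0.5$)
$D = \frac{1}{2} \approx 0.5$
$z{\left(W \right)} = -2 + \frac{W}{2}$ ($z{\left(W \right)} = \frac{W}{2} - 2 = -2 + \frac{W}{2}$)
$\left(z{\left(\sqrt{1 - 1} \right)} + 115\right)^{2} = \left(\left(-2 + \frac{\sqrt{1 - 1}}{2}\right) + 115\right)^{2} = \left(\left(-2 + \frac{\sqrt{0}}{2}\right) + 115\right)^{2} = \left(\left(-2 + \frac{1}{2} \cdot 0\right) + 115\right)^{2} = \left(\left(-2 + 0\right) + 115\right)^{2} = \left(-2 + 115\right)^{2} = 113^{2} = 12769$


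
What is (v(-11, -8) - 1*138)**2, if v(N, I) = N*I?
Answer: 2500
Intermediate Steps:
v(N, I) = I*N
(v(-11, -8) - 1*138)**2 = (-8*(-11) - 1*138)**2 = (88 - 138)**2 = (-50)**2 = 2500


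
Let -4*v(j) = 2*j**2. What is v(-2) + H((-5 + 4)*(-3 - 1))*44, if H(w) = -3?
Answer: -134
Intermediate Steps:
v(j) = -j**2/2
v(-2) + H((-5 + 4)*(-3 - 1))*44 = -1/2*(-2)**2 - 3*44 = -1/2*4 - 132 = -2 - 132 = -134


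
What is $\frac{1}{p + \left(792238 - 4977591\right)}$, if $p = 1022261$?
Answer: $- \frac{1}{3163092} \approx -3.1615 \cdot 10^{-7}$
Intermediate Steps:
$\frac{1}{p + \left(792238 - 4977591\right)} = \frac{1}{1022261 + \left(792238 - 4977591\right)} = \frac{1}{1022261 - 4185353} = \frac{1}{-3163092} = - \frac{1}{3163092}$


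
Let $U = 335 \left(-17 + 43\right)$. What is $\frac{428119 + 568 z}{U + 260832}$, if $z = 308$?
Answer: $\frac{603063}{269542} \approx 2.2374$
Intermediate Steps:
$U = 8710$ ($U = 335 \cdot 26 = 8710$)
$\frac{428119 + 568 z}{U + 260832} = \frac{428119 + 568 \cdot 308}{8710 + 260832} = \frac{428119 + 174944}{269542} = 603063 \cdot \frac{1}{269542} = \frac{603063}{269542}$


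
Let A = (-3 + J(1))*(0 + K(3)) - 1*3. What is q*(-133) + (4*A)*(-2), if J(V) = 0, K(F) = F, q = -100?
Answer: 13396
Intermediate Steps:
A = -12 (A = (-3 + 0)*(0 + 3) - 1*3 = -3*3 - 3 = -9 - 3 = -12)
q*(-133) + (4*A)*(-2) = -100*(-133) + (4*(-12))*(-2) = 13300 - 48*(-2) = 13300 + 96 = 13396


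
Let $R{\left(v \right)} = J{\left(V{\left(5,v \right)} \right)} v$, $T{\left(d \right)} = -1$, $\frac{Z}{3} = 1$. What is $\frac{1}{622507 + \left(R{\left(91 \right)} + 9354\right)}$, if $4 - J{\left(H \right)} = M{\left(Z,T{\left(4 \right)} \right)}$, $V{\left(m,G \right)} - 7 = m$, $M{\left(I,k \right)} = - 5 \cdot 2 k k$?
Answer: $\frac{1}{633135} \approx 1.5794 \cdot 10^{-6}$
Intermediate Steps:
$Z = 3$ ($Z = 3 \cdot 1 = 3$)
$M{\left(I,k \right)} = - 10 k^{2}$ ($M{\left(I,k \right)} = - 10 k k = - 10 k^{2}$)
$V{\left(m,G \right)} = 7 + m$
$J{\left(H \right)} = 14$ ($J{\left(H \right)} = 4 - - 10 \left(-1\right)^{2} = 4 - \left(-10\right) 1 = 4 - -10 = 4 + 10 = 14$)
$R{\left(v \right)} = 14 v$
$\frac{1}{622507 + \left(R{\left(91 \right)} + 9354\right)} = \frac{1}{622507 + \left(14 \cdot 91 + 9354\right)} = \frac{1}{622507 + \left(1274 + 9354\right)} = \frac{1}{622507 + 10628} = \frac{1}{633135}$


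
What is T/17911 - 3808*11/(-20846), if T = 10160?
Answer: 68717952/26669479 ≈ 2.5767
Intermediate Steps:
T/17911 - 3808*11/(-20846) = 10160/17911 - 3808*11/(-20846) = 10160*(1/17911) - 41888*(-1/20846) = 10160/17911 + 2992/1489 = 68717952/26669479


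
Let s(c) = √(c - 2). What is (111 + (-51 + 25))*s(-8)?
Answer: 85*I*√10 ≈ 268.79*I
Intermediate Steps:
s(c) = √(-2 + c)
(111 + (-51 + 25))*s(-8) = (111 + (-51 + 25))*√(-2 - 8) = (111 - 26)*√(-10) = 85*(I*√10) = 85*I*√10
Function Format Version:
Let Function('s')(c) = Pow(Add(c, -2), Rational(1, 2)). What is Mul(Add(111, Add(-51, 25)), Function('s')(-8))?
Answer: Mul(85, I, Pow(10, Rational(1, 2))) ≈ Mul(268.79, I)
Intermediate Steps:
Function('s')(c) = Pow(Add(-2, c), Rational(1, 2))
Mul(Add(111, Add(-51, 25)), Function('s')(-8)) = Mul(Add(111, Add(-51, 25)), Pow(Add(-2, -8), Rational(1, 2))) = Mul(Add(111, -26), Pow(-10, Rational(1, 2))) = Mul(85, Mul(I, Pow(10, Rational(1, 2)))) = Mul(85, I, Pow(10, Rational(1, 2)))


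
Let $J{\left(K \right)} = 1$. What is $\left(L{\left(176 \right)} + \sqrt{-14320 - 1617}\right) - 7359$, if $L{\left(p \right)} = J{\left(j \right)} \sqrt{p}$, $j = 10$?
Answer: $-7359 + 4 \sqrt{11} + i \sqrt{15937} \approx -7345.7 + 126.24 i$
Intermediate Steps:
$L{\left(p \right)} = \sqrt{p}$ ($L{\left(p \right)} = 1 \sqrt{p} = \sqrt{p}$)
$\left(L{\left(176 \right)} + \sqrt{-14320 - 1617}\right) - 7359 = \left(\sqrt{176} + \sqrt{-14320 - 1617}\right) - 7359 = \left(4 \sqrt{11} + \sqrt{-15937}\right) - 7359 = \left(4 \sqrt{11} + i \sqrt{15937}\right) - 7359 = -7359 + 4 \sqrt{11} + i \sqrt{15937}$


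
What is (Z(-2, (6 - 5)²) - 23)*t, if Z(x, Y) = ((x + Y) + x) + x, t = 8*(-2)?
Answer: 448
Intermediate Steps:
t = -16
Z(x, Y) = Y + 3*x (Z(x, Y) = ((Y + x) + x) + x = (Y + 2*x) + x = Y + 3*x)
(Z(-2, (6 - 5)²) - 23)*t = (((6 - 5)² + 3*(-2)) - 23)*(-16) = ((1² - 6) - 23)*(-16) = ((1 - 6) - 23)*(-16) = (-5 - 23)*(-16) = -28*(-16) = 448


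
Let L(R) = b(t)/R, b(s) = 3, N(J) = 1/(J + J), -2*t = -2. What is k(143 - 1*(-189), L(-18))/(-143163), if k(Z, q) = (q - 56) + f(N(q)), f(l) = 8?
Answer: 289/858978 ≈ 0.00033645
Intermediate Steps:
t = 1 (t = -½*(-2) = 1)
N(J) = 1/(2*J)
L(R) = 3/R
k(Z, q) = -48 + q (k(Z, q) = (q - 56) + 8 = (-56 + q) + 8 = -48 + q)
k(143 - 1*(-189), L(-18))/(-143163) = (-48 + 3/(-18))/(-143163) = (-48 + 3*(-1/18))*(-1/143163) = (-48 - ⅙)*(-1/143163) = -289/6*(-1/143163) = 289/858978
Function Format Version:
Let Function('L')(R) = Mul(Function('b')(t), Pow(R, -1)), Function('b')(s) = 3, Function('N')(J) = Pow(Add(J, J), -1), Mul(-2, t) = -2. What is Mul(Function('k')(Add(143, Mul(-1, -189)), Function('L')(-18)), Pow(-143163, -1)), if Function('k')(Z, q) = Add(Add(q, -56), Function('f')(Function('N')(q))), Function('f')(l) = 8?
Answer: Rational(289, 858978) ≈ 0.00033645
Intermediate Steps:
t = 1 (t = Mul(Rational(-1, 2), -2) = 1)
Function('N')(J) = Mul(Rational(1, 2), Pow(J, -1)) (Function('N')(J) = Pow(Mul(2, J), -1) = Mul(Rational(1, 2), Pow(J, -1)))
Function('L')(R) = Mul(3, Pow(R, -1))
Function('k')(Z, q) = Add(-48, q) (Function('k')(Z, q) = Add(Add(q, -56), 8) = Add(Add(-56, q), 8) = Add(-48, q))
Mul(Function('k')(Add(143, Mul(-1, -189)), Function('L')(-18)), Pow(-143163, -1)) = Mul(Add(-48, Mul(3, Pow(-18, -1))), Pow(-143163, -1)) = Mul(Add(-48, Mul(3, Rational(-1, 18))), Rational(-1, 143163)) = Mul(Add(-48, Rational(-1, 6)), Rational(-1, 143163)) = Mul(Rational(-289, 6), Rational(-1, 143163)) = Rational(289, 858978)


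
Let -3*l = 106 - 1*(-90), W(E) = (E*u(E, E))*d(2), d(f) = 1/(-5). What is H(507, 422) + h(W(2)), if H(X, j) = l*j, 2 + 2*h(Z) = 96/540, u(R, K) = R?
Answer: -1240721/45 ≈ -27572.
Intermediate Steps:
d(f) = -1/5
W(E) = -E**2/5 (W(E) = (E*E)*(-1/5) = E**2*(-1/5) = -E**2/5)
l = -196/3 (l = -(106 - 1*(-90))/3 = -(106 + 90)/3 = -1/3*196 = -196/3 ≈ -65.333)
h(Z) = -41/45 (h(Z) = -1 + (96/540)/2 = -1 + (96*(1/540))/2 = -1 + (1/2)*(8/45) = -1 + 4/45 = -41/45)
H(X, j) = -196*j/3
H(507, 422) + h(W(2)) = -196/3*422 - 41/45 = -82712/3 - 41/45 = -1240721/45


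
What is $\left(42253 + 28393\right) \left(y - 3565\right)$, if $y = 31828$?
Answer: $1996667898$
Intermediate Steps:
$\left(42253 + 28393\right) \left(y - 3565\right) = \left(42253 + 28393\right) \left(31828 - 3565\right) = 70646 \cdot 28263 = 1996667898$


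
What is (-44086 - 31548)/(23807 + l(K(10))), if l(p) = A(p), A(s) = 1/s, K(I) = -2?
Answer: -151268/47613 ≈ -3.1770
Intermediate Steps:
l(p) = 1/p
(-44086 - 31548)/(23807 + l(K(10))) = (-44086 - 31548)/(23807 + 1/(-2)) = -75634/(23807 - ½) = -75634/47613/2 = -75634*2/47613 = -151268/47613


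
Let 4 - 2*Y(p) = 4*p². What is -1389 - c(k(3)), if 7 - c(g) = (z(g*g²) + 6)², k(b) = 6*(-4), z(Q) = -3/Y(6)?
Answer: -6661471/4900 ≈ -1359.5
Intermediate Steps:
Y(p) = 2 - 2*p²
z(Q) = 3/70 (z(Q) = -3/(2 - 2*6²) = -3/(2 - 2*36) = -3/(2 - 72) = -3/(-70) = -3*(-1/70) = 3/70)
k(b) = -24
c(g) = -144629/4900 (c(g) = 7 - (3/70 + 6)² = 7 - (423/70)² = 7 - 1*178929/4900 = 7 - 178929/4900 = -144629/4900)
-1389 - c(k(3)) = -1389 - 1*(-144629/4900) = -1389 + 144629/4900 = -6661471/4900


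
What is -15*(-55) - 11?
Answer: 814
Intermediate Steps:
-15*(-55) - 11 = 825 - 11 = 814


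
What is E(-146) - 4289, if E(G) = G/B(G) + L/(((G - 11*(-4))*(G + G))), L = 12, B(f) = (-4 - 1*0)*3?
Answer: -15922649/3723 ≈ -4276.8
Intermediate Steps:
B(f) = -12 (B(f) = (-4 + 0)*3 = -4*3 = -12)
E(G) = -G/12 + 6/(G*(44 + G)) (E(G) = G/(-12) + 12/(((G - 11*(-4))*(G + G))) = G*(-1/12) + 12/(((G + 44)*(2*G))) = -G/12 + 12/(((44 + G)*(2*G))) = -G/12 + 12/((2*G*(44 + G))) = -G/12 + 12*(1/(2*G*(44 + G))) = -G/12 + 6/(G*(44 + G)))
E(-146) - 4289 = (1/12)*(72 - 1*(-146)³ - 44*(-146)²)/(-146*(44 - 146)) - 4289 = (1/12)*(-1/146)*(72 - 1*(-3112136) - 44*21316)/(-102) - 4289 = (1/12)*(-1/146)*(-1/102)*(72 + 3112136 - 937904) - 4289 = (1/12)*(-1/146)*(-1/102)*2174304 - 4289 = 45298/3723 - 4289 = -15922649/3723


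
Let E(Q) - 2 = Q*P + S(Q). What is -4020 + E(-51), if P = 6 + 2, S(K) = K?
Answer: -4477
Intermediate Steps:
P = 8
E(Q) = 2 + 9*Q (E(Q) = 2 + (Q*8 + Q) = 2 + (8*Q + Q) = 2 + 9*Q)
-4020 + E(-51) = -4020 + (2 + 9*(-51)) = -4020 + (2 - 459) = -4020 - 457 = -4477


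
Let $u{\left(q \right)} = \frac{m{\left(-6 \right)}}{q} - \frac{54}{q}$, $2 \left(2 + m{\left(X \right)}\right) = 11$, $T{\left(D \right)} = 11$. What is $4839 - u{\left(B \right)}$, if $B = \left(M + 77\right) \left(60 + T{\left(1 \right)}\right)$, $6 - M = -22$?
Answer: $\frac{72149591}{14910} \approx 4839.0$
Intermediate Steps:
$M = 28$ ($M = 6 - -22 = 6 + 22 = 28$)
$m{\left(X \right)} = \frac{7}{2}$ ($m{\left(X \right)} = -2 + \frac{1}{2} \cdot 11 = -2 + \frac{11}{2} = \frac{7}{2}$)
$B = 7455$ ($B = \left(28 + 77\right) \left(60 + 11\right) = 105 \cdot 71 = 7455$)
$u{\left(q \right)} = - \frac{101}{2 q}$ ($u{\left(q \right)} = \frac{7}{2 q} - \frac{54}{q} = - \frac{101}{2 q}$)
$4839 - u{\left(B \right)} = 4839 - - \frac{101}{2 \cdot 7455} = 4839 - \left(- \frac{101}{2}\right) \frac{1}{7455} = 4839 - - \frac{101}{14910} = 4839 + \frac{101}{14910} = \frac{72149591}{14910}$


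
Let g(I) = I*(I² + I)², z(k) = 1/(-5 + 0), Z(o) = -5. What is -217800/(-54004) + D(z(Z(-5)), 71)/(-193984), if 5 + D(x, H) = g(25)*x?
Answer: 39083358805/2618977984 ≈ 14.923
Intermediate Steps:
z(k) = -⅕ (z(k) = 1/(-5) = -⅕)
g(I) = I*(I + I²)²
D(x, H) = -5 + 10562500*x (D(x, H) = -5 + (25³*(1 + 25)²)*x = -5 + (15625*26²)*x = -5 + (15625*676)*x = -5 + 10562500*x)
-217800/(-54004) + D(z(Z(-5)), 71)/(-193984) = -217800/(-54004) + (-5 + 10562500*(-⅕))/(-193984) = -217800*(-1/54004) + (-5 - 2112500)*(-1/193984) = 54450/13501 - 2112505*(-1/193984) = 54450/13501 + 2112505/193984 = 39083358805/2618977984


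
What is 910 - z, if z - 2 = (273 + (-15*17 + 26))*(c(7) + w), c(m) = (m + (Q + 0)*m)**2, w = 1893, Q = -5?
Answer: -116880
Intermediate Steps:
c(m) = 16*m**2 (c(m) = (m + (-5 + 0)*m)**2 = (m - 5*m)**2 = (-4*m)**2 = 16*m**2)
z = 117790 (z = 2 + (273 + (-15*17 + 26))*(16*7**2 + 1893) = 2 + (273 + (-255 + 26))*(16*49 + 1893) = 2 + (273 - 229)*(784 + 1893) = 2 + 44*2677 = 2 + 117788 = 117790)
910 - z = 910 - 1*117790 = 910 - 117790 = -116880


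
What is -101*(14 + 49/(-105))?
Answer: -20503/15 ≈ -1366.9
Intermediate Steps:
-101*(14 + 49/(-105)) = -101*(14 + 49*(-1/105)) = -101*(14 - 7/15) = -101*203/15 = -20503/15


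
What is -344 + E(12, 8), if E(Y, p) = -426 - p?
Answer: -778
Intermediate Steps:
-344 + E(12, 8) = -344 + (-426 - 1*8) = -344 + (-426 - 8) = -344 - 434 = -778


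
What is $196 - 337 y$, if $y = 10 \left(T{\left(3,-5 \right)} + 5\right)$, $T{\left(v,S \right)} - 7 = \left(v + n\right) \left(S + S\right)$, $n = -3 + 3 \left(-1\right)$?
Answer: $-141344$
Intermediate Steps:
$n = -6$ ($n = -3 - 3 = -6$)
$T{\left(v,S \right)} = 7 + 2 S \left(-6 + v\right)$ ($T{\left(v,S \right)} = 7 + \left(v - 6\right) \left(S + S\right) = 7 + \left(-6 + v\right) 2 S = 7 + 2 S \left(-6 + v\right)$)
$y = 420$ ($y = 10 \left(\left(7 - -60 + 2 \left(-5\right) 3\right) + 5\right) = 10 \left(\left(7 + 60 - 30\right) + 5\right) = 10 \left(37 + 5\right) = 10 \cdot 42 = 420$)
$196 - 337 y = 196 - 141540 = -141344$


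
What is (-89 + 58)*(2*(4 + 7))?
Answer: -682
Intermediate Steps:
(-89 + 58)*(2*(4 + 7)) = -62*11 = -31*22 = -682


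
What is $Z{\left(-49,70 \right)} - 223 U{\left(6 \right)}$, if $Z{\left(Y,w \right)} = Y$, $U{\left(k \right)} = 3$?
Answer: $-718$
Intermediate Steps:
$Z{\left(-49,70 \right)} - 223 U{\left(6 \right)} = -49 - 223 \cdot 3 = -49 - 669 = -718$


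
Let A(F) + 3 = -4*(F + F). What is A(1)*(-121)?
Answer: 1331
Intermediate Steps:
A(F) = -3 - 8*F (A(F) = -3 - 4*(F + F) = -3 - 8*F)
A(1)*(-121) = (-3 - 8*1)*(-121) = (-3 - 8)*(-121) = -11*(-121) = 1331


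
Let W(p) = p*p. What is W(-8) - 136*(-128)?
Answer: 17472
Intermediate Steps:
W(p) = p²
W(-8) - 136*(-128) = (-8)² - 136*(-128) = 64 + 17408 = 17472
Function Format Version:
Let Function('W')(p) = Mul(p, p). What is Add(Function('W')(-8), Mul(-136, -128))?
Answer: 17472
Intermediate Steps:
Function('W')(p) = Pow(p, 2)
Add(Function('W')(-8), Mul(-136, -128)) = Add(Pow(-8, 2), Mul(-136, -128)) = Add(64, 17408) = 17472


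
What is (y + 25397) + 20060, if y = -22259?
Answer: 23198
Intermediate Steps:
(y + 25397) + 20060 = (-22259 + 25397) + 20060 = 3138 + 20060 = 23198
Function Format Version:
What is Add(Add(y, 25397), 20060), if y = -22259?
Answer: 23198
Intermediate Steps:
Add(Add(y, 25397), 20060) = Add(Add(-22259, 25397), 20060) = Add(3138, 20060) = 23198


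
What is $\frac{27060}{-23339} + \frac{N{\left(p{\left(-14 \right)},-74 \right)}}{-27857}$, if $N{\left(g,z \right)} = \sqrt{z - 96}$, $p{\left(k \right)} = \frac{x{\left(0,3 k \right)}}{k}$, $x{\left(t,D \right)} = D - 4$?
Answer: $- \frac{27060}{23339} - \frac{i \sqrt{170}}{27857} \approx -1.1594 - 0.00046805 i$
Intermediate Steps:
$x{\left(t,D \right)} = -4 + D$
$p{\left(k \right)} = \frac{-4 + 3 k}{k}$
$N{\left(g,z \right)} = \sqrt{-96 + z}$
$\frac{27060}{-23339} + \frac{N{\left(p{\left(-14 \right)},-74 \right)}}{-27857} = \frac{27060}{-23339} + \frac{\sqrt{-96 - 74}}{-27857} = 27060 \left(- \frac{1}{23339}\right) + \sqrt{-170} \left(- \frac{1}{27857}\right) = - \frac{27060}{23339} + i \sqrt{170} \left(- \frac{1}{27857}\right) = - \frac{27060}{23339} - \frac{i \sqrt{170}}{27857}$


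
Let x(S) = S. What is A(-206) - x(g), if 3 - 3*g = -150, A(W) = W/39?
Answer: -2195/39 ≈ -56.282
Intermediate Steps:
A(W) = W/39 (A(W) = W*(1/39) = W/39)
g = 51 (g = 1 - ⅓*(-150) = 1 + 50 = 51)
A(-206) - x(g) = (1/39)*(-206) - 1*51 = -206/39 - 51 = -2195/39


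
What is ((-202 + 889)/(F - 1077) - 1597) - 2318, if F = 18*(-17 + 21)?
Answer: -1311754/335 ≈ -3915.7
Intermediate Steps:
F = 72 (F = 18*4 = 72)
((-202 + 889)/(F - 1077) - 1597) - 2318 = ((-202 + 889)/(72 - 1077) - 1597) - 2318 = (687/(-1005) - 1597) - 2318 = (687*(-1/1005) - 1597) - 2318 = (-229/335 - 1597) - 2318 = -535224/335 - 2318 = -1311754/335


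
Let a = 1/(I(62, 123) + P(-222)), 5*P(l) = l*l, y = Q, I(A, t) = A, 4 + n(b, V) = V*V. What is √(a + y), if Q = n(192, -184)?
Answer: √83261189076242/49594 ≈ 183.99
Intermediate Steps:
n(b, V) = -4 + V² (n(b, V) = -4 + V*V = -4 + V²)
Q = 33852 (Q = -4 + (-184)² = -4 + 33856 = 33852)
y = 33852
P(l) = l²/5 (P(l) = (l*l)/5 = l²/5)
a = 5/49594 (a = 1/(62 + (⅕)*(-222)²) = 1/(62 + (⅕)*49284) = 1/(62 + 49284/5) = 1/(49594/5) = 5/49594 ≈ 0.00010082)
√(a + y) = √(5/49594 + 33852) = √(1678856093/49594) = √83261189076242/49594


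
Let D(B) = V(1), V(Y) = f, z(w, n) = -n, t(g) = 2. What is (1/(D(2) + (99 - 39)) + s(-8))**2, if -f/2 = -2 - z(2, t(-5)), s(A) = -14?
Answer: 703921/3600 ≈ 195.53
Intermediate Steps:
f = 0 (f = -2*(-2 - (-1)*2) = -2*(-2 - 1*(-2)) = -2*(-2 + 2) = -2*0 = 0)
V(Y) = 0
D(B) = 0
(1/(D(2) + (99 - 39)) + s(-8))**2 = (1/(0 + (99 - 39)) - 14)**2 = (1/(0 + 60) - 14)**2 = (1/60 - 14)**2 = (-839/60)**2 = 703921/3600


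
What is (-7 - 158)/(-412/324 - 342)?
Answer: 2673/5561 ≈ 0.48067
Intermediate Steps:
(-7 - 158)/(-412/324 - 342) = -165/(-412*1/324 - 342) = -165/(-103/81 - 342) = -165/(-27805/81) = -165*(-81/27805) = 2673/5561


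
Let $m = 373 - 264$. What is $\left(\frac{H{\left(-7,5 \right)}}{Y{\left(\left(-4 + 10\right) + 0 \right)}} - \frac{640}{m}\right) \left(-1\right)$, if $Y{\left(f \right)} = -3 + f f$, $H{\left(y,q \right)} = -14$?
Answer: $\frac{22646}{3597} \approx 6.2958$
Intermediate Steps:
$Y{\left(f \right)} = -3 + f^{2}$
$m = 109$
$\left(\frac{H{\left(-7,5 \right)}}{Y{\left(\left(-4 + 10\right) + 0 \right)}} - \frac{640}{m}\right) \left(-1\right) = \left(- \frac{14}{-3 + \left(\left(-4 + 10\right) + 0\right)^{2}} - \frac{640}{109}\right) \left(-1\right) = \left(- \frac{14}{-3 + \left(6 + 0\right)^{2}} - \frac{640}{109}\right) \left(-1\right) = \left(- \frac{14}{-3 + 6^{2}} - \frac{640}{109}\right) \left(-1\right) = \left(- \frac{14}{-3 + 36} - \frac{640}{109}\right) \left(-1\right) = \left(- \frac{14}{33} - \frac{640}{109}\right) \left(-1\right) = \left(- \frac{22646}{3597}\right) \left(-1\right) = \frac{22646}{3597}$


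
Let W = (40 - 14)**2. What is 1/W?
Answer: 1/676 ≈ 0.0014793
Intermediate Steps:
W = 676 (W = 26**2 = 676)
1/W = 1/676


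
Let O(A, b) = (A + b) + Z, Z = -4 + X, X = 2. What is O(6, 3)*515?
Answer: 3605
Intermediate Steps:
Z = -2 (Z = -4 + 2 = -2)
O(A, b) = -2 + A + b (O(A, b) = (A + b) - 2 = -2 + A + b)
O(6, 3)*515 = (-2 + 6 + 3)*515 = 7*515 = 3605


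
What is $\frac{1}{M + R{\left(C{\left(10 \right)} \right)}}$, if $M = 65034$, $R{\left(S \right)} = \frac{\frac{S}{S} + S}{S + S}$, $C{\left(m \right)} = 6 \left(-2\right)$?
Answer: $\frac{24}{1560827} \approx 1.5376 \cdot 10^{-5}$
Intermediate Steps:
$C{\left(m \right)} = -12$
$R{\left(S \right)} = \frac{1 + S}{2 S}$
$\frac{1}{M + R{\left(C{\left(10 \right)} \right)}} = \frac{1}{65034 + \frac{1 - 12}{2 \left(-12\right)}} = \frac{1}{65034 + \frac{1}{2} \left(- \frac{1}{12}\right) \left(-11\right)} = \frac{1}{65034 + \frac{11}{24}} = \frac{1}{\frac{1560827}{24}} = \frac{24}{1560827}$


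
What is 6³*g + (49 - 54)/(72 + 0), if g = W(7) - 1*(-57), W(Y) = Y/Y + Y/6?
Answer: 920155/72 ≈ 12780.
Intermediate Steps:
W(Y) = 1 + Y/6 (W(Y) = 1 + Y*(⅙) = 1 + Y/6)
g = 355/6 (g = (1 + (⅙)*7) - 1*(-57) = (1 + 7/6) + 57 = 13/6 + 57 = 355/6 ≈ 59.167)
6³*g + (49 - 54)/(72 + 0) = 6³*(355/6) + (49 - 54)/(72 + 0) = 216*(355/6) - 5/72 = 12780 - 5*1/72 = 12780 - 5/72 = 920155/72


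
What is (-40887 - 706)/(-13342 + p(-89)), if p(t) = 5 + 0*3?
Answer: 41593/13337 ≈ 3.1186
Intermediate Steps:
p(t) = 5 (p(t) = 5 + 0 = 5)
(-40887 - 706)/(-13342 + p(-89)) = (-40887 - 706)/(-13342 + 5) = -41593/(-13337) = -41593*(-1/13337) = 41593/13337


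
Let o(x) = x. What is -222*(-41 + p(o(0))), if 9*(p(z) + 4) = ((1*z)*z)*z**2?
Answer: 9990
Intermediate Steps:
p(z) = -4 + z**4/9 (p(z) = -4 + (((1*z)*z)*z**2)/9 = -4 + ((z*z)*z**2)/9 = -4 + (z**2*z**2)/9 = -4 + z**4/9)
-222*(-41 + p(o(0))) = -222*(-41 + (-4 + (1/9)*0**4)) = -222*(-41 + (-4 + (1/9)*0)) = -222*(-41 + (-4 + 0)) = -222*(-41 - 4) = -222*(-45) = 9990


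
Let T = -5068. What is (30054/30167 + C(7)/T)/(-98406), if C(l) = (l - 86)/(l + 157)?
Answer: -24981825401/2467369298759904 ≈ -1.0125e-5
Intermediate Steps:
C(l) = (-86 + l)/(157 + l)
(30054/30167 + C(7)/T)/(-98406) = (30054/30167 + ((-86 + 7)/(157 + 7))/(-5068))/(-98406) = (30054*(1/30167) + (-79/164)*(-1/5068))*(-1/98406) = (30054/30167 + ((1/164)*(-79))*(-1/5068))*(-1/98406) = (30054/30167 - 79/164*(-1/5068))*(-1/98406) = (30054/30167 + 79/831152)*(-1/98406) = (24981825401/25073362384)*(-1/98406) = -24981825401/2467369298759904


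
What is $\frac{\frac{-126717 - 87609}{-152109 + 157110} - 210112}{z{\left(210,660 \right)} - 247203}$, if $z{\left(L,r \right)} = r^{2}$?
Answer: $- \frac{350328146}{314057799} \approx -1.1155$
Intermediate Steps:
$\frac{\frac{-126717 - 87609}{-152109 + 157110} - 210112}{z{\left(210,660 \right)} - 247203} = \frac{\frac{-126717 - 87609}{-152109 + 157110} - 210112}{660^{2} - 247203} = \frac{- \frac{214326}{5001} - 210112}{435600 - 247203} = \frac{\left(-214326\right) \frac{1}{5001} - 210112}{188397} = \left(- \frac{71442}{1667} - 210112\right) \frac{1}{188397} = \left(- \frac{350328146}{1667}\right) \frac{1}{188397} = - \frac{350328146}{314057799}$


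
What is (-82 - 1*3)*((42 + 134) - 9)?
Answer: -14195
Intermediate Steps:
(-82 - 1*3)*((42 + 134) - 9) = (-82 - 3)*(176 - 9) = -85*167 = -14195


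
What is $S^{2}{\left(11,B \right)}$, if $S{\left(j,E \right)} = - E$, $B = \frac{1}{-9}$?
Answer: $\frac{1}{81} \approx 0.012346$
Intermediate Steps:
$B = - \frac{1}{9} \approx -0.11111$
$S^{2}{\left(11,B \right)} = \left(\left(-1\right) \left(- \frac{1}{9}\right)\right)^{2} = \left(\frac{1}{9}\right)^{2} = \frac{1}{81}$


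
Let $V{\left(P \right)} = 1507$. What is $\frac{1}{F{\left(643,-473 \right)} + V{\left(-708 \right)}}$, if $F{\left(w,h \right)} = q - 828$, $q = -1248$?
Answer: $- \frac{1}{569} \approx -0.0017575$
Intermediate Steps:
$F{\left(w,h \right)} = -2076$ ($F{\left(w,h \right)} = -1248 - 828 = -2076$)
$\frac{1}{F{\left(643,-473 \right)} + V{\left(-708 \right)}} = \frac{1}{-2076 + 1507} = \frac{1}{-569} = - \frac{1}{569}$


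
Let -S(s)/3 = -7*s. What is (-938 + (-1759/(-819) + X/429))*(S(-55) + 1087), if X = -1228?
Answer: 575067908/9009 ≈ 63833.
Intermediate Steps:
S(s) = 21*s (S(s) = -(-21)*s = 21*s)
(-938 + (-1759/(-819) + X/429))*(S(-55) + 1087) = (-938 + (-1759/(-819) - 1228/429))*(21*(-55) + 1087) = (-938 + (-1759*(-1/819) - 1228*1/429))*(-1155 + 1087) = (-938 + (1759/819 - 1228/429))*(-68) = (-938 - 6439/9009)*(-68) = -8456881/9009*(-68) = 575067908/9009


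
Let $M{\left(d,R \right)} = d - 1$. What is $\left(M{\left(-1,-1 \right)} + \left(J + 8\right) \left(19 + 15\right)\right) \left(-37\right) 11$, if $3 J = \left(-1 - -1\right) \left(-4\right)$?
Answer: $-109890$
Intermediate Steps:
$J = 0$ ($J = \frac{\left(-1 - -1\right) \left(-4\right)}{3} = \frac{\left(-1 + 1\right) \left(-4\right)}{3} = \frac{0 \left(-4\right)}{3} = \frac{1}{3} \cdot 0 = 0$)
$M{\left(d,R \right)} = -1 + d$ ($M{\left(d,R \right)} = d - 1 = -1 + d$)
$\left(M{\left(-1,-1 \right)} + \left(J + 8\right) \left(19 + 15\right)\right) \left(-37\right) 11 = \left(\left(-1 - 1\right) + \left(0 + 8\right) \left(19 + 15\right)\right) \left(-37\right) 11 = \left(-2 + 8 \cdot 34\right) \left(-37\right) 11 = \left(-2 + 272\right) \left(-37\right) 11 = 270 \left(-37\right) 11 = \left(-9990\right) 11 = -109890$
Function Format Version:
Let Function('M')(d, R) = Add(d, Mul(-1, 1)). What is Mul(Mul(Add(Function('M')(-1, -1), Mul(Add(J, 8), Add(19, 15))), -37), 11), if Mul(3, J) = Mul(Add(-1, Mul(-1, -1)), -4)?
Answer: -109890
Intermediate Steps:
J = 0 (J = Mul(Rational(1, 3), Mul(Add(-1, Mul(-1, -1)), -4)) = Mul(Rational(1, 3), Mul(Add(-1, 1), -4)) = Mul(Rational(1, 3), Mul(0, -4)) = Mul(Rational(1, 3), 0) = 0)
Function('M')(d, R) = Add(-1, d) (Function('M')(d, R) = Add(d, -1) = Add(-1, d))
Mul(Mul(Add(Function('M')(-1, -1), Mul(Add(J, 8), Add(19, 15))), -37), 11) = Mul(Mul(Add(Add(-1, -1), Mul(Add(0, 8), Add(19, 15))), -37), 11) = Mul(Mul(Add(-2, Mul(8, 34)), -37), 11) = Mul(Mul(Add(-2, 272), -37), 11) = Mul(Mul(270, -37), 11) = Mul(-9990, 11) = -109890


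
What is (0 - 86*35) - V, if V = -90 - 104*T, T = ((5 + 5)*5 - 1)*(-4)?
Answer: -23304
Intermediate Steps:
T = -196 (T = (10*5 - 1)*(-4) = (50 - 1)*(-4) = 49*(-4) = -196)
V = 20294 (V = -90 - 104*(-196) = -90 + 20384 = 20294)
(0 - 86*35) - V = (0 - 86*35) - 1*20294 = (0 - 3010) - 20294 = -3010 - 20294 = -23304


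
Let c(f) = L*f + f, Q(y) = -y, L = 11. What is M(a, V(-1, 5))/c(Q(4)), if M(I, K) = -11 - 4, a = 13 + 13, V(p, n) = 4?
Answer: 5/16 ≈ 0.31250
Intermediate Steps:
a = 26
M(I, K) = -15
c(f) = 12*f (c(f) = 11*f + f = 12*f)
M(a, V(-1, 5))/c(Q(4)) = -15/(12*(-1*4)) = -15/(12*(-4)) = -15/(-48) = -15*(-1/48) = 5/16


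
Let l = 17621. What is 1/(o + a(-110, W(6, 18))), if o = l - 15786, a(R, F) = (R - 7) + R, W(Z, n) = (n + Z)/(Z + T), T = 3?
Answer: 1/1608 ≈ 0.00062189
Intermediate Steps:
W(Z, n) = (Z + n)/(3 + Z) (W(Z, n) = (n + Z)/(Z + 3) = (Z + n)/(3 + Z))
a(R, F) = -7 + 2*R (a(R, F) = (-7 + R) + R = -7 + 2*R)
o = 1835 (o = 17621 - 15786 = 1835)
1/(o + a(-110, W(6, 18))) = 1/(1835 + (-7 + 2*(-110))) = 1/(1835 + (-7 - 220)) = 1/(1835 - 227) = 1/1608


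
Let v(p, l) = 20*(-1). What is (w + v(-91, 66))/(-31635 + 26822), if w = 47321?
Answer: -47301/4813 ≈ -9.8278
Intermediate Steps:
v(p, l) = -20
(w + v(-91, 66))/(-31635 + 26822) = (47321 - 20)/(-31635 + 26822) = 47301/(-4813) = 47301*(-1/4813) = -47301/4813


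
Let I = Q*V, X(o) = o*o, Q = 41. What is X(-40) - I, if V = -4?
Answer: 1764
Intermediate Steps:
X(o) = o²
I = -164 (I = 41*(-4) = -164)
X(-40) - I = (-40)² - 1*(-164) = 1600 + 164 = 1764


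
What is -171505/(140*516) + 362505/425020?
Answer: -467056939/307034448 ≈ -1.5212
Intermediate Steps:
-171505/(140*516) + 362505/425020 = -171505/72240 + 362505*(1/425020) = -171505*1/72240 + 72501/85004 = -34301/14448 + 72501/85004 = -467056939/307034448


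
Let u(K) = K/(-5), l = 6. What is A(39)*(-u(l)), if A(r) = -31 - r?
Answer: -84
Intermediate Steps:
u(K) = -K/5 (u(K) = K*(-⅕) = -K/5)
A(39)*(-u(l)) = (-31 - 1*39)*(-(-1)*6/5) = (-31 - 39)*(-1*(-6/5)) = -70*6/5 = -84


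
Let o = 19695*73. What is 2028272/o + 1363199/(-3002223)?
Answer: 458822881599/479600120545 ≈ 0.95668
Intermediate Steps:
o = 1437735
2028272/o + 1363199/(-3002223) = 2028272/1437735 + 1363199/(-3002223) = 2028272*(1/1437735) + 1363199*(-1/3002223) = 2028272/1437735 - 1363199/3002223 = 458822881599/479600120545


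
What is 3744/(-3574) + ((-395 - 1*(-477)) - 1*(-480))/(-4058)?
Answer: -4300435/3625823 ≈ -1.1861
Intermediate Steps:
3744/(-3574) + ((-395 - 1*(-477)) - 1*(-480))/(-4058) = 3744*(-1/3574) + ((-395 + 477) + 480)*(-1/4058) = -1872/1787 + (82 + 480)*(-1/4058) = -1872/1787 + 562*(-1/4058) = -1872/1787 - 281/2029 = -4300435/3625823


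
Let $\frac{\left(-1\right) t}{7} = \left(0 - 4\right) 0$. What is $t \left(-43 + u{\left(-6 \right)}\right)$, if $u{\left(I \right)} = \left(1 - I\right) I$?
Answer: $0$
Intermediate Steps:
$u{\left(I \right)} = I \left(1 - I\right)$
$t = 0$ ($t = - 7 \left(0 - 4\right) 0 = - 7 \left(\left(-4\right) 0\right) = \left(-7\right) 0 = 0$)
$t \left(-43 + u{\left(-6 \right)}\right) = 0 \left(-43 - 6 \left(1 - -6\right)\right) = 0 \left(-43 - 6 \left(1 + 6\right)\right) = 0 \left(-43 - 42\right) = 0 \left(-85\right) = 0$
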